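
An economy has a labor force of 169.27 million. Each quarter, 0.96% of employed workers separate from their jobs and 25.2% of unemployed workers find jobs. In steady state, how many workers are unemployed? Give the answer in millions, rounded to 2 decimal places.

Steady-state unemployment rate u* = s/(s+f) = 0.96/(0.96+25.2) = 0.036697.
Unemployed = u* × labor force = 0.036697 × 169.27 ≈ 6.21 million.

About 6.21 million are unemployed in steady state.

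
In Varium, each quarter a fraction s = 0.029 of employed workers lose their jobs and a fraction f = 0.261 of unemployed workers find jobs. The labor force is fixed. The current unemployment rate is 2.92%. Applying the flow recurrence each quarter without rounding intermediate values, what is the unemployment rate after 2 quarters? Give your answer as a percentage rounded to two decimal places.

Unemployment rate after two quarters ≈ 6.43%.

With a fixed labor force, u_{t+1} = u_t + s·(1−u_t) − f·u_t = u_t·(1−s−f) + s.
Here 1−s−f = 0.710 and s = 0.029.
u_1 = 0.029200 × 0.710 + 0.029 = 0.049732.
u_2 = 0.049732 × 0.710 + 0.029 = 0.064310.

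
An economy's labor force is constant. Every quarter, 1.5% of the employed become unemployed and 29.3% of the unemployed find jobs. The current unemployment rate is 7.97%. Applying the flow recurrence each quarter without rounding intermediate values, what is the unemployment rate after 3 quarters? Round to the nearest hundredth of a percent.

Unemployment rate after three quarters ≈ 5.90%.

With a fixed labor force, u_{t+1} = u_t + s·(1−u_t) − f·u_t = u_t·(1−s−f) + s.
Here 1−s−f = 0.692 and s = 0.015.
u_1 = 0.079700 × 0.692 + 0.015 = 0.070152.
u_2 = 0.070152 × 0.692 + 0.015 = 0.063545.
u_3 = 0.063545 × 0.692 + 0.015 = 0.058973.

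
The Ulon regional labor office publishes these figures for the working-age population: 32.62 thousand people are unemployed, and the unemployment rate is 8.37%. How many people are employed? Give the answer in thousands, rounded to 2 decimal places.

Labor force = U / u = 32.62 / 0.0837 ≈ 389.73 thousand.
Employed = labor force − unemployed = 389.73 − 32.62 = 357.11 thousand.

About 357.11 thousand are employed.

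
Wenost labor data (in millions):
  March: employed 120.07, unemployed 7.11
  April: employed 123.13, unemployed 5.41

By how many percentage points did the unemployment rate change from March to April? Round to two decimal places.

March: labor force = 120.07 + 7.11 = 127.18; u = 7.11/127.18 = 5.59%.
April: labor force = 123.13 + 5.41 = 128.54; u = 5.41/128.54 = 4.21%.
Change = 4.21% − 5.59% = −1.38 pp.

The unemployment rate changed by −1.38 percentage points.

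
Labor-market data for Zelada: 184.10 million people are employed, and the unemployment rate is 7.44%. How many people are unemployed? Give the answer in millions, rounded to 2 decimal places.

About 14.80 million are unemployed.

Let U be the number unemployed. The labor force is E + U, and U/(E+U) = 0.0744.
So U = 0.0744 × 184.10 / (1 − 0.0744) = 13.6970 / 0.9256 ≈ 14.80 million.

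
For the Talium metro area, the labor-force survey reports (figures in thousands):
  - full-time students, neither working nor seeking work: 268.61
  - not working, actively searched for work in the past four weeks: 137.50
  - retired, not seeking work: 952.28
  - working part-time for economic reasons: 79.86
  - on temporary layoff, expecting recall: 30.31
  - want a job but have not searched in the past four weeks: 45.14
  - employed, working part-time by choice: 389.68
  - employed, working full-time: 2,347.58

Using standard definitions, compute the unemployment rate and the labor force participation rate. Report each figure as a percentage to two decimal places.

Unemployment rate ≈ 5.62%; labor force participation rate ≈ 70.22%.

Employed = 79.86 + 389.68 + 2,347.58 = 2,817.12 thousand (anyone who worked, including part-time for economic reasons, counts as employed).
Unemployed = 137.50 + 30.31 = 167.81 thousand (jobless and actively searching, or on temporary layoff).
Labor force = 2,817.12 + 167.81 = 2,984.93 thousand.
Not in labor force = 268.61 + 952.28 + 45.14 = 1,266.03 thousand (those not working and not actively searching are outside the labor force — including those who want a job but have given up searching).
Civilian working-age population = 2,984.93 + 1,266.03 = 4,250.96 thousand.
Unemployment rate = 167.81 / 2,984.93 = 5.62%.
Labor force participation rate = 2,984.93 / 4,250.96 = 70.22%.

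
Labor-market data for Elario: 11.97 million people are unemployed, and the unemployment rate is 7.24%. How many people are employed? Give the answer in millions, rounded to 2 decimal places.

Labor force = U / u = 11.97 / 0.0724 ≈ 165.33 million.
Employed = labor force − unemployed = 165.33 − 11.97 = 153.36 million.

About 153.36 million are employed.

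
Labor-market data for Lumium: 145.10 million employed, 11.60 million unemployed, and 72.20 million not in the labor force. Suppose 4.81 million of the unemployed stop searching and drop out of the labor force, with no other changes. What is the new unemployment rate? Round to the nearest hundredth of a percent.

New unemployment rate ≈ 4.47%.

Initially, labor force = 145.10 + 11.60 = 156.70 million, so u = 11.60/156.70 = 7.40%.
After the change, unemployed and labor force both fall by 4.81 → E = 145.10, U = 6.79, labor force = 151.89 million.
New unemployment rate = 6.79 / 151.89 = 4.47%.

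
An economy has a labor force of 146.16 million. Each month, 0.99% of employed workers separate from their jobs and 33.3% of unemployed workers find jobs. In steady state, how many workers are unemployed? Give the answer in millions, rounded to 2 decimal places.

Steady-state unemployment rate u* = s/(s+f) = 0.99/(0.99+33.3) = 0.028871.
Unemployed = u* × labor force = 0.028871 × 146.16 ≈ 4.22 million.

About 4.22 million are unemployed in steady state.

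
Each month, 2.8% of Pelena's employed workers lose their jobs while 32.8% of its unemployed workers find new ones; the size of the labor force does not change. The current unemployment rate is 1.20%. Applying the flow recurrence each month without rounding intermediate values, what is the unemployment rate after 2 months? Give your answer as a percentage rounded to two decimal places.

Unemployment rate after two months ≈ 5.10%.

With a fixed labor force, u_{t+1} = u_t + s·(1−u_t) − f·u_t = u_t·(1−s−f) + s.
Here 1−s−f = 0.644 and s = 0.028.
u_1 = 0.012000 × 0.644 + 0.028 = 0.035728.
u_2 = 0.035728 × 0.644 + 0.028 = 0.051009.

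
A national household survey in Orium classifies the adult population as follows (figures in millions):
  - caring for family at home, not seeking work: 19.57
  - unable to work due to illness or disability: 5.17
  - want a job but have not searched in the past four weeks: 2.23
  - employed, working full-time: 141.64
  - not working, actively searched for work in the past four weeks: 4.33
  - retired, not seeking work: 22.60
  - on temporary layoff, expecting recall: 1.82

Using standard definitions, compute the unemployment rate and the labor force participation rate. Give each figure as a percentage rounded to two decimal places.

Unemployment rate ≈ 4.16%; labor force participation rate ≈ 74.88%.

Employed = 141.64 million.
Unemployed = 4.33 + 1.82 = 6.15 million (jobless and actively searching, or on temporary layoff).
Labor force = 141.64 + 6.15 = 147.79 million.
Not in labor force = 19.57 + 5.17 + 2.23 + 22.60 = 49.57 million (those not working and not actively searching are outside the labor force — including those who want a job but have given up searching).
Civilian working-age population = 147.79 + 49.57 = 197.36 million.
Unemployment rate = 6.15 / 147.79 = 4.16%.
Labor force participation rate = 147.79 / 197.36 = 74.88%.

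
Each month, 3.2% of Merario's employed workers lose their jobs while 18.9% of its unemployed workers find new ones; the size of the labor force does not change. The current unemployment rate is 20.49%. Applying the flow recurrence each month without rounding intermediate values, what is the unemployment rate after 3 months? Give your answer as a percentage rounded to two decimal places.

With a fixed labor force, u_{t+1} = u_t + s·(1−u_t) − f·u_t = u_t·(1−s−f) + s.
Here 1−s−f = 0.779 and s = 0.032.
u_1 = 0.204900 × 0.779 + 0.032 = 0.191617.
u_2 = 0.191617 × 0.779 + 0.032 = 0.181270.
u_3 = 0.181270 × 0.779 + 0.032 = 0.173209.

Unemployment rate after three months ≈ 17.32%.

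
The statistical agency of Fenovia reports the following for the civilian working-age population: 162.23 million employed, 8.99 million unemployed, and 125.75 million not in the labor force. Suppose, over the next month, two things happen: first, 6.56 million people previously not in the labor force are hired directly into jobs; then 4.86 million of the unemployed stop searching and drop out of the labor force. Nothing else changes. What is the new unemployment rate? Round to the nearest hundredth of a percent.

New unemployment rate ≈ 2.39%.

Initially, labor force = 162.23 + 8.99 = 171.22 million, so u = 8.99/171.22 = 5.25%.
After the first change, employed and labor force both rise by 6.56; unemployed unchanged → E = 168.79, U = 8.99, labor force = 177.78 million.
After the second change, unemployed and labor force both fall by 4.86 → E = 168.79, U = 4.13, labor force = 172.92 million.
New unemployment rate = 4.13 / 172.92 = 2.39%.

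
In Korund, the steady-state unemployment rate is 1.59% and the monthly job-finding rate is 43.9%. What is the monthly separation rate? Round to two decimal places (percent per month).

Separation rate ≈ 0.71% per month.

From u* = s/(s+f): s = u·f/(1−u).
s = 0.0159 × 43.9 / (1 − 0.0159) = 0.6980 / 0.9841 ≈ 0.71% per month.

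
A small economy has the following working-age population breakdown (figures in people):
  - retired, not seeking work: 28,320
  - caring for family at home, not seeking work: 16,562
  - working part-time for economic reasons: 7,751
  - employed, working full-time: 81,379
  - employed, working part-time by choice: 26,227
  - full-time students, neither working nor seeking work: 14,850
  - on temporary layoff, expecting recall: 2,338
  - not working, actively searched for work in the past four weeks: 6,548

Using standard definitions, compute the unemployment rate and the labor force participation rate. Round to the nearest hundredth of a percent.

Unemployment rate ≈ 7.15%; labor force participation rate ≈ 67.53%.

Employed = 7,751 + 81,379 + 26,227 = 115,357 (anyone who worked, including part-time for economic reasons, counts as employed).
Unemployed = 2,338 + 6,548 = 8,886 (jobless and actively searching, or on temporary layoff).
Labor force = 115,357 + 8,886 = 124,243.
Not in labor force = 28,320 + 16,562 + 14,850 = 59,732 (those not working and not actively searching are outside the labor force).
Civilian working-age population = 124,243 + 59,732 = 183,975.
Unemployment rate = 8,886 / 124,243 = 7.15%.
Labor force participation rate = 124,243 / 183,975 = 67.53%.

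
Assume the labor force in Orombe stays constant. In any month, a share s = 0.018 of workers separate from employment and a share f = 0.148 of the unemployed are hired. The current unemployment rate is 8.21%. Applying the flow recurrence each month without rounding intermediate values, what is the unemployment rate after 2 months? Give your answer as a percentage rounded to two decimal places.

With a fixed labor force, u_{t+1} = u_t + s·(1−u_t) − f·u_t = u_t·(1−s−f) + s.
Here 1−s−f = 0.834 and s = 0.018.
u_1 = 0.082100 × 0.834 + 0.018 = 0.086471.
u_2 = 0.086471 × 0.834 + 0.018 = 0.090117.

Unemployment rate after two months ≈ 9.01%.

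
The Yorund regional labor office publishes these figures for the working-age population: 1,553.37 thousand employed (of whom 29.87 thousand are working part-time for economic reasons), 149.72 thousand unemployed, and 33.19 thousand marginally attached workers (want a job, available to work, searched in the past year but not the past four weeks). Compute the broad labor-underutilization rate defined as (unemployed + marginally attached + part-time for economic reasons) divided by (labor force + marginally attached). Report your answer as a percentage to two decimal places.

Labor force = 1,553.37 + 149.72 = 1,703.09 thousand.
Numerator = 149.72 + 33.19 + 29.87 = 212.78 thousand.
Denominator = 1,703.09 + 33.19 = 1,736.28 thousand.
Broad rate = 212.78 / 1,736.28 = 12.25%.

Broad underutilization rate ≈ 12.25%.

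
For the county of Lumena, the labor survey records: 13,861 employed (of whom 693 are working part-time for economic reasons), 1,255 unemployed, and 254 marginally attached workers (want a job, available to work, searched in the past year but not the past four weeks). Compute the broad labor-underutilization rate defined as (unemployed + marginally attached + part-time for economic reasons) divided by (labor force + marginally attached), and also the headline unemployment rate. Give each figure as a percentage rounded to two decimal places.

Broad underutilization rate ≈ 14.33%; headline unemployment rate ≈ 8.30%.

Labor force = 13,861 + 1,255 = 15,116.
Numerator = 1,255 + 254 + 693 = 2,202.
Denominator = 15,116 + 254 = 15,370.
Broad rate = 2,202 / 15,370 = 14.33%.
Headline unemployment rate = 1,255 / 15,116 = 8.30%.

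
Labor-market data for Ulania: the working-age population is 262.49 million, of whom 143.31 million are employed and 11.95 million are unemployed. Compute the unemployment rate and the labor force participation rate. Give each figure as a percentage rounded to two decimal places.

Labor force = employed + unemployed = 143.31 + 11.95 = 155.26 million.
Unemployment rate = 11.95 / 155.26 = 7.70%.
Labor force participation rate = 155.26 / 262.49 = 59.15%.

Unemployment rate ≈ 7.70%; labor force participation rate ≈ 59.15%.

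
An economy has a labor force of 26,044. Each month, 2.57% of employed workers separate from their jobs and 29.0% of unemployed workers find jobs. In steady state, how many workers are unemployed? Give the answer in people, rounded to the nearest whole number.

Steady-state unemployment rate u* = s/(s+f) = 2.57/(2.57+29.0) = 0.081406.
Unemployed = u* × labor force = 0.081406 × 26,044 ≈ 2,120.

About 2,120 are unemployed in steady state.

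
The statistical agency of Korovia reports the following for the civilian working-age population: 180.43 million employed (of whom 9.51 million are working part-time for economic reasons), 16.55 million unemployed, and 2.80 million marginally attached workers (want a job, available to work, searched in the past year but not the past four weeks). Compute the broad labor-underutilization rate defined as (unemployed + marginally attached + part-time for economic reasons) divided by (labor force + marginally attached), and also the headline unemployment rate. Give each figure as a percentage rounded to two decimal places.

Labor force = 180.43 + 16.55 = 196.98 million.
Numerator = 16.55 + 2.80 + 9.51 = 28.86 million.
Denominator = 196.98 + 2.80 = 199.78 million.
Broad rate = 28.86 / 199.78 = 14.45%.
Headline unemployment rate = 16.55 / 196.98 = 8.40%.

Broad underutilization rate ≈ 14.45%; headline unemployment rate ≈ 8.40%.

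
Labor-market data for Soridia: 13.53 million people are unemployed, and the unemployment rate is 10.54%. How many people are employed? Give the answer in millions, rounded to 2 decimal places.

About 114.84 million are employed.

Labor force = U / u = 13.53 / 0.1054 ≈ 128.37 million.
Employed = labor force − unemployed = 128.37 − 13.53 = 114.84 million.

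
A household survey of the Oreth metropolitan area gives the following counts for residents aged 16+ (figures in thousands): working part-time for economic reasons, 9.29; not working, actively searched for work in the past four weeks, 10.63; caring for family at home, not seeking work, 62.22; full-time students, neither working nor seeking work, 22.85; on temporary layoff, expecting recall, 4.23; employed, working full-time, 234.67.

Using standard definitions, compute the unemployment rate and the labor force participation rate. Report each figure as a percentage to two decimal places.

Unemployment rate ≈ 5.74%; labor force participation rate ≈ 75.26%.

Employed = 9.29 + 234.67 = 243.96 thousand (anyone who worked, including part-time for economic reasons, counts as employed).
Unemployed = 10.63 + 4.23 = 14.86 thousand (jobless and actively searching, or on temporary layoff).
Labor force = 243.96 + 14.86 = 258.82 thousand.
Not in labor force = 62.22 + 22.85 = 85.07 thousand (those not working and not actively searching are outside the labor force).
Civilian working-age population = 258.82 + 85.07 = 343.89 thousand.
Unemployment rate = 14.86 / 258.82 = 5.74%.
Labor force participation rate = 258.82 / 343.89 = 75.26%.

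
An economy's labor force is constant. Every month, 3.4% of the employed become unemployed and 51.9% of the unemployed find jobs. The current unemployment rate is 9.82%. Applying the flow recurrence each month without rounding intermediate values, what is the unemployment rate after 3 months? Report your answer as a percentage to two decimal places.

Unemployment rate after three months ≈ 6.48%.

With a fixed labor force, u_{t+1} = u_t + s·(1−u_t) − f·u_t = u_t·(1−s−f) + s.
Here 1−s−f = 0.447 and s = 0.034.
u_1 = 0.098200 × 0.447 + 0.034 = 0.077895.
u_2 = 0.077895 × 0.447 + 0.034 = 0.068819.
u_3 = 0.068819 × 0.447 + 0.034 = 0.064762.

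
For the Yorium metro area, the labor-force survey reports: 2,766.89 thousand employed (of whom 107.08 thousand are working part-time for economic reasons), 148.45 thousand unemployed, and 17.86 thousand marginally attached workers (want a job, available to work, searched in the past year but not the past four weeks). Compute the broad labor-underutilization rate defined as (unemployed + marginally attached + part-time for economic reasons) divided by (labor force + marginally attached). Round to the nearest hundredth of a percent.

Labor force = 2,766.89 + 148.45 = 2,915.34 thousand.
Numerator = 148.45 + 17.86 + 107.08 = 273.39 thousand.
Denominator = 2,915.34 + 17.86 = 2,933.20 thousand.
Broad rate = 273.39 / 2,933.20 = 9.32%.

Broad underutilization rate ≈ 9.32%.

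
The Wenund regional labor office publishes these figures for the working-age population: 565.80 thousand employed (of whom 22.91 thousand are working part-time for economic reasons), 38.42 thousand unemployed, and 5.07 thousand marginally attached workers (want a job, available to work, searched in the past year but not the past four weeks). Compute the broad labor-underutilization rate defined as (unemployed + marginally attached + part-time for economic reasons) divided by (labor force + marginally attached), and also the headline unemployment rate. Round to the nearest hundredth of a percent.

Broad underutilization rate ≈ 10.90%; headline unemployment rate ≈ 6.36%.

Labor force = 565.80 + 38.42 = 604.22 thousand.
Numerator = 38.42 + 5.07 + 22.91 = 66.40 thousand.
Denominator = 604.22 + 5.07 = 609.29 thousand.
Broad rate = 66.40 / 609.29 = 10.90%.
Headline unemployment rate = 38.42 / 604.22 = 6.36%.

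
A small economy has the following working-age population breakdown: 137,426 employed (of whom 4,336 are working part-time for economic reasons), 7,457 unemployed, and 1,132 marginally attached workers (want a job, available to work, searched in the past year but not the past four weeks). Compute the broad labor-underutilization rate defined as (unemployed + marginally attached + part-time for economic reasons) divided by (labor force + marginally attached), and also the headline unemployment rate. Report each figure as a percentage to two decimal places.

Broad underutilization rate ≈ 8.85%; headline unemployment rate ≈ 5.15%.

Labor force = 137,426 + 7,457 = 144,883.
Numerator = 7,457 + 1,132 + 4,336 = 12,925.
Denominator = 144,883 + 1,132 = 146,015.
Broad rate = 12,925 / 146,015 = 8.85%.
Headline unemployment rate = 7,457 / 144,883 = 5.15%.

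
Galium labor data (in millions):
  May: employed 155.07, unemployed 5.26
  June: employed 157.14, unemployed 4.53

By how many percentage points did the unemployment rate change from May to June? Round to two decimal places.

May: labor force = 155.07 + 5.26 = 160.33; u = 5.26/160.33 = 3.28%.
June: labor force = 157.14 + 4.53 = 161.67; u = 4.53/161.67 = 2.80%.
Change = 2.80% − 3.28% = −0.48 pp.

The unemployment rate changed by −0.48 percentage points.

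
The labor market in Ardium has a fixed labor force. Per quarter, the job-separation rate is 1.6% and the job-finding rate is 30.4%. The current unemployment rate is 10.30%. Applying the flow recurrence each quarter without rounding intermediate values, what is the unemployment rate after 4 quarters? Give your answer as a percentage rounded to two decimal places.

Unemployment rate after four quarters ≈ 6.13%.

With a fixed labor force, u_{t+1} = u_t + s·(1−u_t) − f·u_t = u_t·(1−s−f) + s.
Here 1−s−f = 0.680 and s = 0.016.
u_1 = 0.103000 × 0.680 + 0.016 = 0.086040.
u_2 = 0.086040 × 0.680 + 0.016 = 0.074507.
u_3 = 0.074507 × 0.680 + 0.016 = 0.066665.
u_4 = 0.066665 × 0.680 + 0.016 = 0.061332.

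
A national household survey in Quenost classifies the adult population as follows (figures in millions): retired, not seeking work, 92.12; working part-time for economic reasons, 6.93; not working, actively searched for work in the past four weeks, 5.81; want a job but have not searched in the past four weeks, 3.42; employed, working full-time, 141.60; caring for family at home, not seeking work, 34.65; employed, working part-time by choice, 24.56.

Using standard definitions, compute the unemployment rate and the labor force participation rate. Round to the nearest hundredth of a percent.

Unemployment rate ≈ 3.25%; labor force participation rate ≈ 57.88%.

Employed = 6.93 + 141.60 + 24.56 = 173.09 million (anyone who worked, including part-time for economic reasons, counts as employed).
Unemployed = 5.81 million.
Labor force = 173.09 + 5.81 = 178.90 million.
Not in labor force = 92.12 + 3.42 + 34.65 = 130.19 million (those not working and not actively searching are outside the labor force — including those who want a job but have given up searching).
Civilian working-age population = 178.90 + 130.19 = 309.09 million.
Unemployment rate = 5.81 / 178.90 = 3.25%.
Labor force participation rate = 178.90 / 309.09 = 57.88%.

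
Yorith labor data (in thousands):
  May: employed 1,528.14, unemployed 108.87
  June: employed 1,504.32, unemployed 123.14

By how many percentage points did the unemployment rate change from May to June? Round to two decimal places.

The unemployment rate changed by +0.92 percentage points.

May: labor force = 1,528.14 + 108.87 = 1,637.01; u = 108.87/1,637.01 = 6.65%.
June: labor force = 1,504.32 + 123.14 = 1,627.46; u = 123.14/1,627.46 = 7.57%.
Change = 7.57% − 6.65% = +0.92 pp.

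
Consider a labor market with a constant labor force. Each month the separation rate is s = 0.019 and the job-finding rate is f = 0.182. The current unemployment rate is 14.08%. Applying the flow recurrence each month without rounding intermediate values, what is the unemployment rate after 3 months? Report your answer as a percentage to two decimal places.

Unemployment rate after three months ≈ 11.81%.

With a fixed labor force, u_{t+1} = u_t + s·(1−u_t) − f·u_t = u_t·(1−s−f) + s.
Here 1−s−f = 0.799 and s = 0.019.
u_1 = 0.140800 × 0.799 + 0.019 = 0.131499.
u_2 = 0.131499 × 0.799 + 0.019 = 0.124068.
u_3 = 0.124068 × 0.799 + 0.019 = 0.118130.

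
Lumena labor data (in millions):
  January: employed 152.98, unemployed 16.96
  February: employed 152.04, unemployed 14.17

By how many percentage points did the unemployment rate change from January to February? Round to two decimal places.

January: labor force = 152.98 + 16.96 = 169.94; u = 16.96/169.94 = 9.98%.
February: labor force = 152.04 + 14.17 = 166.21; u = 14.17/166.21 = 8.53%.
Change = 8.53% − 9.98% = −1.45 pp.

The unemployment rate changed by −1.45 percentage points.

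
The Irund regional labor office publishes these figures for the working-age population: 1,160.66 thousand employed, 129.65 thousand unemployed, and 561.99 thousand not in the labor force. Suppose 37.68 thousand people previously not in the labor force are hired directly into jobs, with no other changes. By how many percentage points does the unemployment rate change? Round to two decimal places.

The unemployment rate changes by −0.29 percentage points.

Initially, labor force = 1,160.66 + 129.65 = 1,290.31 thousand, so u = 129.65/1,290.31 = 10.05%.
After the change, employed and labor force both rise by 37.68; unemployed unchanged → E = 1,198.34, U = 129.65, labor force = 1,327.99 thousand.
New unemployment rate = 129.65 / 1,327.99 = 9.76%.
Change = 9.76% − 10.05% = −0.29 percentage points.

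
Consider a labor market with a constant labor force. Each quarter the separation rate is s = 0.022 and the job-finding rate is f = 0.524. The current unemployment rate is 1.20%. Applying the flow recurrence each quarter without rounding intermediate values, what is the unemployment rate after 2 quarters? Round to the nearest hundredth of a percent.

Unemployment rate after two quarters ≈ 3.45%.

With a fixed labor force, u_{t+1} = u_t + s·(1−u_t) − f·u_t = u_t·(1−s−f) + s.
Here 1−s−f = 0.454 and s = 0.022.
u_1 = 0.012000 × 0.454 + 0.022 = 0.027448.
u_2 = 0.027448 × 0.454 + 0.022 = 0.034461.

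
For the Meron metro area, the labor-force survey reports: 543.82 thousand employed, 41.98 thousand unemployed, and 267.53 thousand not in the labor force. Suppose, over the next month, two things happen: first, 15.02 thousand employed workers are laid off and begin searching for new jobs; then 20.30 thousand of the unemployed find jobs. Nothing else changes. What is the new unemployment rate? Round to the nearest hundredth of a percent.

Initially, labor force = 543.82 + 41.98 = 585.80 thousand, so u = 41.98/585.80 = 7.17%.
After the first change, employed falls and unemployed rises by 15.02; labor force unchanged → E = 528.80, U = 57.00, labor force = 585.80 thousand.
After the second change, unemployed falls and employed rises by 20.30; labor force unchanged → E = 549.10, U = 36.70, labor force = 585.80 thousand.
New unemployment rate = 36.70 / 585.80 = 6.26%.

New unemployment rate ≈ 6.26%.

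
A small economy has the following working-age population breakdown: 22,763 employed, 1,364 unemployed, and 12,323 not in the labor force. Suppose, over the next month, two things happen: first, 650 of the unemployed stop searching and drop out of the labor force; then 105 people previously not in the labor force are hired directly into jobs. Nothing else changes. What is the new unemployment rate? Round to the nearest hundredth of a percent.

Initially, labor force = 22,763 + 1,364 = 24,127, so u = 1,364/24,127 = 5.65%.
After the first change, unemployed and labor force both fall by 650 → E = 22,763, U = 714, labor force = 23,477.
After the second change, employed and labor force both rise by 105; unemployed unchanged → E = 22,868, U = 714, labor force = 23,582.
New unemployment rate = 714 / 23,582 = 3.03%.

New unemployment rate ≈ 3.03%.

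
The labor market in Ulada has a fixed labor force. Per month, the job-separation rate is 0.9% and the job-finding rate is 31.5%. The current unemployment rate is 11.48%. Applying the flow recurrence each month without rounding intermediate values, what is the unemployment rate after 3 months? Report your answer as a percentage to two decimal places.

With a fixed labor force, u_{t+1} = u_t + s·(1−u_t) − f·u_t = u_t·(1−s−f) + s.
Here 1−s−f = 0.676 and s = 0.009.
u_1 = 0.114800 × 0.676 + 0.009 = 0.086605.
u_2 = 0.086605 × 0.676 + 0.009 = 0.067545.
u_3 = 0.067545 × 0.676 + 0.009 = 0.054660.

Unemployment rate after three months ≈ 5.47%.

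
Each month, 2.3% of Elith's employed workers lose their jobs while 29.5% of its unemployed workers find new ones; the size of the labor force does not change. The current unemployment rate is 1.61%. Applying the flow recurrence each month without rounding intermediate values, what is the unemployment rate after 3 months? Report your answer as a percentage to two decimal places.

Unemployment rate after three months ≈ 5.45%.

With a fixed labor force, u_{t+1} = u_t + s·(1−u_t) − f·u_t = u_t·(1−s−f) + s.
Here 1−s−f = 0.682 and s = 0.023.
u_1 = 0.016100 × 0.682 + 0.023 = 0.033980.
u_2 = 0.033980 × 0.682 + 0.023 = 0.046174.
u_3 = 0.046174 × 0.682 + 0.023 = 0.054491.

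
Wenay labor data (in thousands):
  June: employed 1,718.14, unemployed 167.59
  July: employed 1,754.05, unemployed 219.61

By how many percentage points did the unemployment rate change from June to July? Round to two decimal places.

The unemployment rate changed by +2.24 percentage points.

June: labor force = 1,718.14 + 167.59 = 1,885.73; u = 167.59/1,885.73 = 8.89%.
July: labor force = 1,754.05 + 219.61 = 1,973.66; u = 219.61/1,973.66 = 11.13%.
Change = 11.13% − 8.89% = +2.24 pp.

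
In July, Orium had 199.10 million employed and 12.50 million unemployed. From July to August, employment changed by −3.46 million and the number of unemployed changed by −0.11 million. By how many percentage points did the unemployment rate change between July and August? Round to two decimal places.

July: labor force = 199.10 + 12.50 = 211.60; u = 12.50/211.60 = 5.91%.
August: labor force = 195.64 + 12.39 = 208.03; u = 12.39/208.03 = 5.96%.
Change = 5.96% − 5.91% = +0.05 pp.

The unemployment rate changed by +0.05 percentage points.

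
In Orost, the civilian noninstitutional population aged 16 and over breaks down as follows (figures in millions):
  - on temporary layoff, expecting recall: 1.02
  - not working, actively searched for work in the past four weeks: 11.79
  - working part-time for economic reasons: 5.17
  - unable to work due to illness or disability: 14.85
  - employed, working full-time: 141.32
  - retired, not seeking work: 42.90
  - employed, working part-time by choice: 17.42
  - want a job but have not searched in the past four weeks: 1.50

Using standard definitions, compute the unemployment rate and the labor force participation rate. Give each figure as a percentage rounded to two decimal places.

Unemployment rate ≈ 7.25%; labor force participation rate ≈ 74.89%.

Employed = 5.17 + 141.32 + 17.42 = 163.91 million (anyone who worked, including part-time for economic reasons, counts as employed).
Unemployed = 1.02 + 11.79 = 12.81 million (jobless and actively searching, or on temporary layoff).
Labor force = 163.91 + 12.81 = 176.72 million.
Not in labor force = 14.85 + 42.90 + 1.50 = 59.25 million (those not working and not actively searching are outside the labor force — including those who want a job but have given up searching).
Civilian working-age population = 176.72 + 59.25 = 235.97 million.
Unemployment rate = 12.81 / 176.72 = 7.25%.
Labor force participation rate = 176.72 / 235.97 = 74.89%.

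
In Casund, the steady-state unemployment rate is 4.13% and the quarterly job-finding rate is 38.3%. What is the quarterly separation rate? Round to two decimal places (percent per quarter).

Separation rate ≈ 1.65% per quarter.

From u* = s/(s+f): s = u·f/(1−u).
s = 0.0413 × 38.3 / (1 − 0.0413) = 1.5818 / 0.9587 ≈ 1.65% per quarter.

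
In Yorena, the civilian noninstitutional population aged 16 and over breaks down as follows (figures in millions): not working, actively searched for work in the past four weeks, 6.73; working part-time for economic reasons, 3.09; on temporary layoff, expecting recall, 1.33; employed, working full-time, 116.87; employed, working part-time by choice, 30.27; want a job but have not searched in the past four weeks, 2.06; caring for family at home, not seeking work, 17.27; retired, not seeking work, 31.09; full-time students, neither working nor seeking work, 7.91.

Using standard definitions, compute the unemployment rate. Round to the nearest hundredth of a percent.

Employed = 3.09 + 116.87 + 30.27 = 150.23 million (anyone who worked, including part-time for economic reasons, counts as employed).
Unemployed = 6.73 + 1.33 = 8.06 million (jobless and actively searching, or on temporary layoff).
Labor force = 150.23 + 8.06 = 158.29 million.
Unemployment rate = 8.06 / 158.29 = 5.09%.

Unemployment rate ≈ 5.09%.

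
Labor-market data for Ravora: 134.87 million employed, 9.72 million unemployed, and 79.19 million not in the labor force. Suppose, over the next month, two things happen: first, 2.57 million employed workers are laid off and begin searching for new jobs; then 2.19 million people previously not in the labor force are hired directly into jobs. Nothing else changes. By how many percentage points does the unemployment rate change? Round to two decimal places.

The unemployment rate changes by +1.65 percentage points.

Initially, labor force = 134.87 + 9.72 = 144.59 million, so u = 9.72/144.59 = 6.72%.
After the first change, employed falls and unemployed rises by 2.57; labor force unchanged → E = 132.30, U = 12.29, labor force = 144.59 million.
After the second change, employed and labor force both rise by 2.19; unemployed unchanged → E = 134.49, U = 12.29, labor force = 146.78 million.
New unemployment rate = 12.29 / 146.78 = 8.37%.
Change = 8.37% − 6.72% = +1.65 percentage points.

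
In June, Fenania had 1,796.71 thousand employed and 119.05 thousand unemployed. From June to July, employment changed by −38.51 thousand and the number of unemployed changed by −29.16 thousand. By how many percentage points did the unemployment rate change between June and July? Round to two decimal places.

June: labor force = 1,796.71 + 119.05 = 1,915.76; u = 119.05/1,915.76 = 6.21%.
July: labor force = 1,758.20 + 89.89 = 1,848.09; u = 89.89/1,848.09 = 4.86%.
Change = 4.86% − 6.21% = −1.35 pp.

The unemployment rate changed by −1.35 percentage points.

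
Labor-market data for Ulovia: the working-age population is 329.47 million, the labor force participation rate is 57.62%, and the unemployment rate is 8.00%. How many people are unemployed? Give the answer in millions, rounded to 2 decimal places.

Labor force = 0.5762 × 329.47 = 189.84 million.
Unemployed = 0.0800 × 189.84 ≈ 15.19 million.

About 15.19 million are unemployed.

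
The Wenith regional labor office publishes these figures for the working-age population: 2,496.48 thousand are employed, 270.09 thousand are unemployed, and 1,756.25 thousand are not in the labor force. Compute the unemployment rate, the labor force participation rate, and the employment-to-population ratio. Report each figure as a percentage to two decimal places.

Labor force = employed + unemployed = 2,496.48 + 270.09 = 2,766.57 thousand.
Working-age population = 2,766.57 + 1,756.25 = 4,522.82 thousand.
Unemployment rate = 270.09 / 2,766.57 = 9.76%.
Labor force participation rate = 2,766.57 / 4,522.82 = 61.17%.
Employment-population ratio = 2,496.48 / 4,522.82 = 55.20%.

Unemployment rate ≈ 9.76%; labor force participation rate ≈ 61.17%; employment-population ratio ≈ 55.20%.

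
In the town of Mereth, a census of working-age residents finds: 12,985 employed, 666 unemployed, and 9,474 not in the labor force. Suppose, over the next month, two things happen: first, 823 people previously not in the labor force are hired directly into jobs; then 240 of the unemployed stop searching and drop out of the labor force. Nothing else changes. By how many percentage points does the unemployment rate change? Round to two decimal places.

The unemployment rate changes by −1.89 percentage points.

Initially, labor force = 12,985 + 666 = 13,651, so u = 666/13,651 = 4.88%.
After the first change, employed and labor force both rise by 823; unemployed unchanged → E = 13,808, U = 666, labor force = 14,474.
After the second change, unemployed and labor force both fall by 240 → E = 13,808, U = 426, labor force = 14,234.
New unemployment rate = 426 / 14,234 = 2.99%.
Change = 2.99% − 4.88% = −1.89 percentage points.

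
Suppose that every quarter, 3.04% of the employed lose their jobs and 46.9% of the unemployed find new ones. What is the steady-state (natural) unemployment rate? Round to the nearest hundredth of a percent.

At steady state the flows balance: s·E = f·U, so U/(E+U) = s/(s+f).
u* = 3.04 / (3.04 + 46.9) = 3.04 / 49.94 = 6.09%.

Steady-state unemployment rate ≈ 6.09%.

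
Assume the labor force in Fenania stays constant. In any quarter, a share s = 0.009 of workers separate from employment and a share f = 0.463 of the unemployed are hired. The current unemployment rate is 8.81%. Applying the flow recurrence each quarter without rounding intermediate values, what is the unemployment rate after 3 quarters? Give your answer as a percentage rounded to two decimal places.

With a fixed labor force, u_{t+1} = u_t + s·(1−u_t) − f·u_t = u_t·(1−s−f) + s.
Here 1−s−f = 0.528 and s = 0.009.
u_1 = 0.088100 × 0.528 + 0.009 = 0.055517.
u_2 = 0.055517 × 0.528 + 0.009 = 0.038313.
u_3 = 0.038313 × 0.528 + 0.009 = 0.029229.

Unemployment rate after three quarters ≈ 2.92%.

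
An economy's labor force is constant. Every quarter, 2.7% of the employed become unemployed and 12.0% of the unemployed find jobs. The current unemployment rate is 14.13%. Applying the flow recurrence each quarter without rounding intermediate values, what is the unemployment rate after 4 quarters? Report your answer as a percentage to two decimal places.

With a fixed labor force, u_{t+1} = u_t + s·(1−u_t) − f·u_t = u_t·(1−s−f) + s.
Here 1−s−f = 0.853 and s = 0.027.
u_1 = 0.141300 × 0.853 + 0.027 = 0.147529.
u_2 = 0.147529 × 0.853 + 0.027 = 0.152842.
u_3 = 0.152842 × 0.853 + 0.027 = 0.157374.
u_4 = 0.157374 × 0.853 + 0.027 = 0.161240.

Unemployment rate after four quarters ≈ 16.12%.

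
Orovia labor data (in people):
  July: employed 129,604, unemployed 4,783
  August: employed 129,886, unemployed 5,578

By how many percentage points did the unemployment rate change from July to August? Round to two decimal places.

The unemployment rate changed by +0.56 percentage points.

July: labor force = 129,604 + 4,783 = 134,387; u = 4,783/134,387 = 3.56%.
August: labor force = 129,886 + 5,578 = 135,464; u = 5,578/135,464 = 4.12%.
Change = 4.12% − 3.56% = +0.56 pp.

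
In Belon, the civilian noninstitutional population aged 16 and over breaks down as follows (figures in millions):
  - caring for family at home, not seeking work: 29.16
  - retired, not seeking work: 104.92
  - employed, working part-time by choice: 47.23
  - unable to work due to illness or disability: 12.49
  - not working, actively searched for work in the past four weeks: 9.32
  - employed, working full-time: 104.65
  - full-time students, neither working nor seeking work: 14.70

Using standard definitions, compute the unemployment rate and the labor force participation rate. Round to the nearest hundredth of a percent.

Unemployment rate ≈ 5.78%; labor force participation rate ≈ 49.99%.

Employed = 47.23 + 104.65 = 151.88 million.
Unemployed = 9.32 million.
Labor force = 151.88 + 9.32 = 161.20 million.
Not in labor force = 29.16 + 104.92 + 12.49 + 14.70 = 161.27 million (those not working and not actively searching are outside the labor force).
Civilian working-age population = 161.20 + 161.27 = 322.47 million.
Unemployment rate = 9.32 / 161.20 = 5.78%.
Labor force participation rate = 161.20 / 322.47 = 49.99%.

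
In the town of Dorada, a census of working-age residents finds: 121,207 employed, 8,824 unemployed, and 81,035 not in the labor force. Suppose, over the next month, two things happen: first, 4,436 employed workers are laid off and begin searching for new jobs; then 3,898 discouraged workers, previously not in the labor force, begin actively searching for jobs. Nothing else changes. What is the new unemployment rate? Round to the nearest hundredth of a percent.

New unemployment rate ≈ 12.81%.

Initially, labor force = 121,207 + 8,824 = 130,031, so u = 8,824/130,031 = 6.79%.
After the first change, employed falls and unemployed rises by 4,436; labor force unchanged → E = 116,771, U = 13,260, labor force = 130,031.
After the second change, unemployed and labor force both rise by 3,898 → E = 116,771, U = 17,158, labor force = 133,929.
New unemployment rate = 17,158 / 133,929 = 12.81%.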